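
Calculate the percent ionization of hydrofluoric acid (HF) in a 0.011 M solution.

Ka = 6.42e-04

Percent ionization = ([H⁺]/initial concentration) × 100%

Using Ka equilibrium: x² + Ka×x - Ka×C = 0. Solving: [H⁺] = 2.3558e-03. Percent = (2.3558e-03/0.011) × 100

Percent ionization = 21.4%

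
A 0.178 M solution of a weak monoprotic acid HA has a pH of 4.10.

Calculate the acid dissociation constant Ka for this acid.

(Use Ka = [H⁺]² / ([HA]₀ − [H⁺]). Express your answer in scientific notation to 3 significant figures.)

[H⁺] = 10^(−pH) = 10^(−4.10) = 7.943e-05 M. For HA ⇌ H⁺ + A⁻, Ka = [H⁺][A⁻]/[HA] = [H⁺]² / ([HA]₀ − [H⁺]) = (7.943e-05)² / (0.178 − 7.943e-05) = 3.55e-08.

K_a = 3.55e-08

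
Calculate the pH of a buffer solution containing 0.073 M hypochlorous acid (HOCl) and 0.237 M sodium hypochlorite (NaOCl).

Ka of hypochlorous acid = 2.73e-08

pKa = -log(2.73e-08) = 7.56. pH = pKa + log([A⁻]/[HA]) = 7.56 + log(0.237/0.073)

pH = 8.08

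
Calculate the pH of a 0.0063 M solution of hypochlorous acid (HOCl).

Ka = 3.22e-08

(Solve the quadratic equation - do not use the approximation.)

x² + Ka×x - Ka×C = 0. Using quadratic formula: [H⁺] = 1.4227e-05

pH = 4.85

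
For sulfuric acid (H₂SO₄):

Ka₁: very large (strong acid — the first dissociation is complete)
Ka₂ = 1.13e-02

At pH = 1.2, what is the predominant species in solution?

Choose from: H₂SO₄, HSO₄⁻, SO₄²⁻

The first dissociation is complete, so H₂SO₄ itself is never the predominant species in water; pKa₂ = -log(1.13e-02) = 1.95. For a polyprotic acid the predominant species crosses at each pKa: below pKa_n the protonated form dominates, above it the deprotonated form does. At pH = 1.2, the predominant species is HSO₄⁻.

HSO₄⁻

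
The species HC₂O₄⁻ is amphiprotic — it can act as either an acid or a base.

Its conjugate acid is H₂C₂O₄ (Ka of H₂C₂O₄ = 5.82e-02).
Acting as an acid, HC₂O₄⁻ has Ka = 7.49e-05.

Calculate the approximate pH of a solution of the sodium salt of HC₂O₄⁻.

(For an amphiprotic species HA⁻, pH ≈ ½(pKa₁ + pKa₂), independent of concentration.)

pKa₁ = -log(5.82e-02) = 1.24; pKa₂ = -log(7.49e-05) = 4.13. For an amphiprotic species, pH ≈ ½(pKa₁ + pKa₂) = ½(1.24 + 4.13) = 2.68.

pH = 2.68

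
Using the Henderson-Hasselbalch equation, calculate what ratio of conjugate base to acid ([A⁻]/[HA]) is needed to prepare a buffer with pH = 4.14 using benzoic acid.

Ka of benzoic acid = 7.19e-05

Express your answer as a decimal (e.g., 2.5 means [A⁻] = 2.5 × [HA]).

pKa = -log(7.19e-05) = 4.1433. pH = pKa + log([A⁻]/[HA]), so log([A⁻]/[HA]) = pH − pKa = 4.14 − 4.1433 = -0.0033. [A⁻]/[HA] = 10^(-0.0033) = 0.992

[A⁻]/[HA] = 0.992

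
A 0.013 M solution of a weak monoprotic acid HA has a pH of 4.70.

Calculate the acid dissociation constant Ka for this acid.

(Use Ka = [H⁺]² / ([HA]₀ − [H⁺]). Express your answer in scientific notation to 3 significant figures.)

[H⁺] = 10^(−pH) = 10^(−4.70) = 1.995e-05 M. For HA ⇌ H⁺ + A⁻, Ka = [H⁺][A⁻]/[HA] = [H⁺]² / ([HA]₀ − [H⁺]) = (1.995e-05)² / (0.013 − 1.995e-05) = 3.07e-08.

K_a = 3.07e-08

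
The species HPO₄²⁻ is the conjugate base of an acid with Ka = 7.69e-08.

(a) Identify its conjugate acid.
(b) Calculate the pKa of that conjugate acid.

(a) The conjugate acid is formed by adding one H⁺ to HPO₄²⁻, giving H₂PO₄⁻. (b) pKa = -log(Ka) = -log(7.69e-08) = 7.11.

Conjugate acid: H₂PO₄⁻; pK_a = 7.11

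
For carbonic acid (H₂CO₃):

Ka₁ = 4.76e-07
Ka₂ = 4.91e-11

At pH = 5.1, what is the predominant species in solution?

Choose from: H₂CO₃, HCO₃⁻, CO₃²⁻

pKa₁ = 6.32, pKa₂ = 10.31. For a polyprotic acid the predominant species crosses at each pKa: below pKa_n the protonated form dominates, above it the deprotonated form does. At pH = 5.1, the predominant species is H₂CO₃.

H₂CO₃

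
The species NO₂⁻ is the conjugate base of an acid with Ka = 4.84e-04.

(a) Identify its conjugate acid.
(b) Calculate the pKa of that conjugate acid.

(a) The conjugate acid is formed by adding one H⁺ to NO₂⁻, giving HNO₂. (b) pKa = -log(Ka) = -log(4.84e-04) = 3.32.

Conjugate acid: HNO₂; pK_a = 3.32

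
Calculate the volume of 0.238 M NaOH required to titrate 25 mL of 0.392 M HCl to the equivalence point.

At equivalence: moles acid = moles base. moles HCl = 0.392 × 25/1000 = 0.0098 mol. V_base = moles / 0.238 × 1000 = 41.2 mL.

V_{base} = 41.2 mL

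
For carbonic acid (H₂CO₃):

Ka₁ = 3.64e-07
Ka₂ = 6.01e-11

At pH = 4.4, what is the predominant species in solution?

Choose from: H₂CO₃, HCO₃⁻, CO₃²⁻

pKa₁ = 6.44, pKa₂ = 10.22. For a polyprotic acid the predominant species crosses at each pKa: below pKa_n the protonated form dominates, above it the deprotonated form does. At pH = 4.4, the predominant species is H₂CO₃.

H₂CO₃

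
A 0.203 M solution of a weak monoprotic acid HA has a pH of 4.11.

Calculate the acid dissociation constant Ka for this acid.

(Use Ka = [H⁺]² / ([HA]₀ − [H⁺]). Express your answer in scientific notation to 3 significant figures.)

[H⁺] = 10^(−pH) = 10^(−4.11) = 7.762e-05 M. For HA ⇌ H⁺ + A⁻, Ka = [H⁺][A⁻]/[HA] = [H⁺]² / ([HA]₀ − [H⁺]) = (7.762e-05)² / (0.203 − 7.762e-05) = 2.97e-08.

K_a = 2.97e-08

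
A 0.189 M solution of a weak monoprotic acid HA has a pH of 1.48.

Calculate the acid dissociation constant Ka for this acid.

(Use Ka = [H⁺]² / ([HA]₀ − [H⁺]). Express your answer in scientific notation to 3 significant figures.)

[H⁺] = 10^(−pH) = 10^(−1.48) = 3.311e-02 M. For HA ⇌ H⁺ + A⁻, Ka = [H⁺][A⁻]/[HA] = [H⁺]² / ([HA]₀ − [H⁺]) = (3.311e-02)² / (0.189 − 3.311e-02) = 7.03e-03.

K_a = 7.03e-03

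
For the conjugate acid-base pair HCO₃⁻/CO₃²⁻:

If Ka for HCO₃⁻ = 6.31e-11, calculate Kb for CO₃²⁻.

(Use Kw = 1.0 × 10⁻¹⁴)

For a conjugate pair Ka × Kb = Kw, so Kb = Kw/Ka = 1.0 × 10⁻¹⁴ / 6.31e-11 = 1.58e-04.

K_b = 1.58e-04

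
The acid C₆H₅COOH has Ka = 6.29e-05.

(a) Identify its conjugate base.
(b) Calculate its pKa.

(a) The conjugate base is formed by removing one H⁺ from C₆H₅COOH, giving C₆H₅COO⁻. (b) pKa = -log(Ka) = -log(6.29e-05) = 4.20.

Conjugate base: C₆H₅COO⁻; pK_a = 4.20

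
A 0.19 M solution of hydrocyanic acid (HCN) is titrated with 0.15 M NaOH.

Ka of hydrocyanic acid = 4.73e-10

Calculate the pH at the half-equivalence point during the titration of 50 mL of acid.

At half-equivalence [HA] = [A⁻], so Henderson-Hasselbalch gives pH = pKa = -log(4.73e-10) = 9.33.

pH = pKa = 9.33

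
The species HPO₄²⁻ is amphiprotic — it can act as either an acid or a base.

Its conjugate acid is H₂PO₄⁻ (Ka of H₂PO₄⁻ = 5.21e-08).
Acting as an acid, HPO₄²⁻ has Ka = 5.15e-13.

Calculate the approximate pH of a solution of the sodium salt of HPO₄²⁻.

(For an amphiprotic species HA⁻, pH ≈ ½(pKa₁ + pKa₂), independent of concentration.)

pKa₁ = -log(5.21e-08) = 7.28; pKa₂ = -log(5.15e-13) = 12.29. For an amphiprotic species, pH ≈ ½(pKa₁ + pKa₂) = ½(7.28 + 12.29) = 9.79.

pH = 9.79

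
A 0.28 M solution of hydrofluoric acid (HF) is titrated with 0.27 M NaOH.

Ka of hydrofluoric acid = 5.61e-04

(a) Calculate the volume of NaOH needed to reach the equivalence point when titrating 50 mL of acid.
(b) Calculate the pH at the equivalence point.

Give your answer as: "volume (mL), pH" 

moles acid = 0.28 × 50/1000 = 0.014 mol; V_base = moles/0.27 × 1000 = 51.9 mL. At equivalence only the conjugate base is present: [A⁻] = 0.014/0.102 = 1.3745e-01 M. Kb = Kw/Ka = 1.78e-11; [OH⁻] = √(Kb × [A⁻]) = 1.5653e-06; pOH = 5.81; pH = 14 - pOH = 8.19.

V = 51.9 mL, pH = 8.19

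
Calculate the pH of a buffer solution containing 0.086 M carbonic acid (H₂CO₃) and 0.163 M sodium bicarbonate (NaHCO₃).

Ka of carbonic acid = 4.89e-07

pKa = -log(4.89e-07) = 6.31. pH = pKa + log([A⁻]/[HA]) = 6.31 + log(0.163/0.086)

pH = 6.59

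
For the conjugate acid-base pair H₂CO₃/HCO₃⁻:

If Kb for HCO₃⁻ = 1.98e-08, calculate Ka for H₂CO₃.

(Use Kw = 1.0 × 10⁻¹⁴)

For a conjugate pair Ka × Kb = Kw, so Ka = Kw/Kb = 1.0 × 10⁻¹⁴ / 1.98e-08 = 5.05e-07.

K_a = 5.05e-07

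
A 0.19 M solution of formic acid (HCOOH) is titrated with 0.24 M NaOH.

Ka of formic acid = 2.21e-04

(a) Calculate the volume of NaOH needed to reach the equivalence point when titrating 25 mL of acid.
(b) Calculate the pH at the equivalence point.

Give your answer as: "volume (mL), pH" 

moles acid = 0.19 × 25/1000 = 0.00475 mol; V_base = moles/0.24 × 1000 = 19.8 mL. At equivalence only the conjugate base is present: [A⁻] = 0.00475/0.045 = 1.0605e-01 M. Kb = Kw/Ka = 4.52e-11; [OH⁻] = √(Kb × [A⁻]) = 2.1905e-06; pOH = 5.66; pH = 14 - pOH = 8.34.

V = 19.8 mL, pH = 8.34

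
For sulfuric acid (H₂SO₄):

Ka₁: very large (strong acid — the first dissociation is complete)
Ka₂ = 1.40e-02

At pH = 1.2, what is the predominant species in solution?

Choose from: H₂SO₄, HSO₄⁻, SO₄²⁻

The first dissociation is complete, so H₂SO₄ itself is never the predominant species in water; pKa₂ = -log(1.40e-02) = 1.85. For a polyprotic acid the predominant species crosses at each pKa: below pKa_n the protonated form dominates, above it the deprotonated form does. At pH = 1.2, the predominant species is HSO₄⁻.

HSO₄⁻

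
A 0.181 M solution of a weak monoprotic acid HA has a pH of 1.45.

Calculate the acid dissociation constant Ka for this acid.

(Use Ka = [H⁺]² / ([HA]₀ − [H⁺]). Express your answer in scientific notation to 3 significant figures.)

[H⁺] = 10^(−pH) = 10^(−1.45) = 3.548e-02 M. For HA ⇌ H⁺ + A⁻, Ka = [H⁺][A⁻]/[HA] = [H⁺]² / ([HA]₀ − [H⁺]) = (3.548e-02)² / (0.181 − 3.548e-02) = 8.65e-03.

K_a = 8.65e-03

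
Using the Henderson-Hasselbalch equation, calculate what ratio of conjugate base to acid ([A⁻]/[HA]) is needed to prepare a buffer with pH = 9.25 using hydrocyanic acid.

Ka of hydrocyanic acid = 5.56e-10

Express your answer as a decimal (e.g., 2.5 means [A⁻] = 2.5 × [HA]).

pKa = -log(5.56e-10) = 9.2549. pH = pKa + log([A⁻]/[HA]), so log([A⁻]/[HA]) = pH − pKa = 9.25 − 9.2549 = -0.0049. [A⁻]/[HA] = 10^(-0.0049) = 0.989

[A⁻]/[HA] = 0.989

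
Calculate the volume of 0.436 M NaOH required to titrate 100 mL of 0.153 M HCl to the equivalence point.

At equivalence: moles acid = moles base. moles HCl = 0.153 × 100/1000 = 0.0153 mol. V_base = moles / 0.436 × 1000 = 35.1 mL.

V_{base} = 35.1 mL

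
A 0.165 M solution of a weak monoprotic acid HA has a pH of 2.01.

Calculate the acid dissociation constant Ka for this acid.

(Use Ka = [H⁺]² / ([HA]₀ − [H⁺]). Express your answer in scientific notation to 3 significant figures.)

[H⁺] = 10^(−pH) = 10^(−2.01) = 9.772e-03 M. For HA ⇌ H⁺ + A⁻, Ka = [H⁺][A⁻]/[HA] = [H⁺]² / ([HA]₀ − [H⁺]) = (9.772e-03)² / (0.165 − 9.772e-03) = 6.15e-04.

K_a = 6.15e-04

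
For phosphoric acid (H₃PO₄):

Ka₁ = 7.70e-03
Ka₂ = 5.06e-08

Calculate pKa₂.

pKa₂ = -log(Ka₂) = -log(5.06e-08) = 7.30.

pK_{a2} = 7.30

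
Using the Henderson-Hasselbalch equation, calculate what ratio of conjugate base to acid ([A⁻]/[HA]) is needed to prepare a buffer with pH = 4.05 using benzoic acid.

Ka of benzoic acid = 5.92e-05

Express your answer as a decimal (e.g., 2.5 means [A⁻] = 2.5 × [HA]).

pKa = -log(5.92e-05) = 4.2277. pH = pKa + log([A⁻]/[HA]), so log([A⁻]/[HA]) = pH − pKa = 4.05 − 4.2277 = -0.1777. [A⁻]/[HA] = 10^(-0.1777) = 0.664

[A⁻]/[HA] = 0.664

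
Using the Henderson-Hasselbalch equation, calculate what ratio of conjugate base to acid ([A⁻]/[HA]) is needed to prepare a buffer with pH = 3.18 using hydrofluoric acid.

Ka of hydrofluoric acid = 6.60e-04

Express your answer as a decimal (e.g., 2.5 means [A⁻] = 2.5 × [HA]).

pKa = -log(6.60e-04) = 3.1805. pH = pKa + log([A⁻]/[HA]), so log([A⁻]/[HA]) = pH − pKa = 3.18 − 3.1805 = -0.0005. [A⁻]/[HA] = 10^(-0.0005) = 0.999

[A⁻]/[HA] = 0.999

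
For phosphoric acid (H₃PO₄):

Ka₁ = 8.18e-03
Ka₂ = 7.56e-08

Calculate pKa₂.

pKa₂ = -log(Ka₂) = -log(7.56e-08) = 7.12.

pK_{a2} = 7.12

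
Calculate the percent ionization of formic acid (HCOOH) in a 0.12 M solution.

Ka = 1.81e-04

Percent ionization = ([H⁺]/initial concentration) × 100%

Using Ka equilibrium: x² + Ka×x - Ka×C = 0. Solving: [H⁺] = 4.5709e-03. Percent = (4.5709e-03/0.12) × 100

Percent ionization = 3.81%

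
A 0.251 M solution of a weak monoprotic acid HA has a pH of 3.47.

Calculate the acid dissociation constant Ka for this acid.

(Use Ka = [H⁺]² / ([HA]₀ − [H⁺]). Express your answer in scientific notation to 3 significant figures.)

[H⁺] = 10^(−pH) = 10^(−3.47) = 3.388e-04 M. For HA ⇌ H⁺ + A⁻, Ka = [H⁺][A⁻]/[HA] = [H⁺]² / ([HA]₀ − [H⁺]) = (3.388e-04)² / (0.251 − 3.388e-04) = 4.58e-07.

K_a = 4.58e-07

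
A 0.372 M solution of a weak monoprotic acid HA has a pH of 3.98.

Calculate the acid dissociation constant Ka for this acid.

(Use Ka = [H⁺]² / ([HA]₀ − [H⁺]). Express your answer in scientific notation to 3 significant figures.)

[H⁺] = 10^(−pH) = 10^(−3.98) = 1.047e-04 M. For HA ⇌ H⁺ + A⁻, Ka = [H⁺][A⁻]/[HA] = [H⁺]² / ([HA]₀ − [H⁺]) = (1.047e-04)² / (0.372 − 1.047e-04) = 2.95e-08.

K_a = 2.95e-08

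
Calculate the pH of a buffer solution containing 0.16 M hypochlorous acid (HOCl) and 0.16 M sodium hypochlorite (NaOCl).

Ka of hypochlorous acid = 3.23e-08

pKa = -log(3.23e-08) = 7.49. pH = pKa + log([A⁻]/[HA]) = 7.49 + log(0.16/0.16)

pH = 7.49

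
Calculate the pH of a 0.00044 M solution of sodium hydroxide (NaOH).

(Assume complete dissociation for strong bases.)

[OH⁻] = 0.00044 M for strong base. pOH = -log[OH⁻] = 3.36, pH = 14 - pOH

pH = 10.64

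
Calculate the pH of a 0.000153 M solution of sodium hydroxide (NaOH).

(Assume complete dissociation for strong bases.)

[OH⁻] = 0.000153 M for strong base. pOH = -log[OH⁻] = 3.82, pH = 14 - pOH

pH = 10.18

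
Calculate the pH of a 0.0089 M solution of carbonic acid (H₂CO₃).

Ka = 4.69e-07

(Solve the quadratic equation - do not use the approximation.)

x² + Ka×x - Ka×C = 0. Using quadratic formula: [H⁺] = 6.4373e-05

pH = 4.19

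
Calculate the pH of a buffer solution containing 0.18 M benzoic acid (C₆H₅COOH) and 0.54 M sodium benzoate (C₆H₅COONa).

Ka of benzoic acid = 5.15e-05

pKa = -log(5.15e-05) = 4.29. pH = pKa + log([A⁻]/[HA]) = 4.29 + log(0.54/0.18)

pH = 4.77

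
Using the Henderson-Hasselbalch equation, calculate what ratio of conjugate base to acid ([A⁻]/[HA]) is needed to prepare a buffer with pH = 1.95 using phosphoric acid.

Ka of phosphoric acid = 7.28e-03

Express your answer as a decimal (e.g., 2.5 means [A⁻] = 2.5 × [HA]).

pKa = -log(7.28e-03) = 2.1379. pH = pKa + log([A⁻]/[HA]), so log([A⁻]/[HA]) = pH − pKa = 1.95 − 2.1379 = -0.1879. [A⁻]/[HA] = 10^(-0.1879) = 0.649

[A⁻]/[HA] = 0.649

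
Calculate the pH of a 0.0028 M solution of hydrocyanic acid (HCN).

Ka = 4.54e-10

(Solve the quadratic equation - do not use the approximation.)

x² + Ka×x - Ka×C = 0. Using quadratic formula: [H⁺] = 1.1272e-06

pH = 5.95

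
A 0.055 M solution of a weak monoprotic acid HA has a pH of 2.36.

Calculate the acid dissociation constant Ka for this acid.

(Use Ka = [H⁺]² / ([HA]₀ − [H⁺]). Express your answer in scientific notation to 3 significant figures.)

[H⁺] = 10^(−pH) = 10^(−2.36) = 4.365e-03 M. For HA ⇌ H⁺ + A⁻, Ka = [H⁺][A⁻]/[HA] = [H⁺]² / ([HA]₀ − [H⁺]) = (4.365e-03)² / (0.055 − 4.365e-03) = 3.76e-04.

K_a = 3.76e-04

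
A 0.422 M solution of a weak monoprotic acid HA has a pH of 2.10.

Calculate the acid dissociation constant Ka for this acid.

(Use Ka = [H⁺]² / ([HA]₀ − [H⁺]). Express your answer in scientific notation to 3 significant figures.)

[H⁺] = 10^(−pH) = 10^(−2.10) = 7.943e-03 M. For HA ⇌ H⁺ + A⁻, Ka = [H⁺][A⁻]/[HA] = [H⁺]² / ([HA]₀ − [H⁺]) = (7.943e-03)² / (0.422 − 7.943e-03) = 1.52e-04.

K_a = 1.52e-04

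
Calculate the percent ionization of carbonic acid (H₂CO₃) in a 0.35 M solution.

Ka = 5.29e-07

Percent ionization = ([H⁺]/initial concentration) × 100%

Using Ka equilibrium: x² + Ka×x - Ka×C = 0. Solving: [H⁺] = 4.3003e-04. Percent = (4.3003e-04/0.35) × 100

Percent ionization = 0.123%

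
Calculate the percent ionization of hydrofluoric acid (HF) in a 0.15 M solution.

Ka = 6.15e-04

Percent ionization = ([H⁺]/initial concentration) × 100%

Using Ka equilibrium: x² + Ka×x - Ka×C = 0. Solving: [H⁺] = 9.3021e-03. Percent = (9.3021e-03/0.15) × 100

Percent ionization = 6.2%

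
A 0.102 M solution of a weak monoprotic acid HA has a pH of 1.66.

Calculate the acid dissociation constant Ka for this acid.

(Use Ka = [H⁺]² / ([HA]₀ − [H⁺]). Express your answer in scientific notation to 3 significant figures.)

[H⁺] = 10^(−pH) = 10^(−1.66) = 2.188e-02 M. For HA ⇌ H⁺ + A⁻, Ka = [H⁺][A⁻]/[HA] = [H⁺]² / ([HA]₀ − [H⁺]) = (2.188e-02)² / (0.102 − 2.188e-02) = 5.97e-03.

K_a = 5.97e-03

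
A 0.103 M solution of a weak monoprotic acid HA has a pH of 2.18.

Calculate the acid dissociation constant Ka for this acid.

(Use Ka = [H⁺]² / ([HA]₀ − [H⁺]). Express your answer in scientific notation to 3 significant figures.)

[H⁺] = 10^(−pH) = 10^(−2.18) = 6.607e-03 M. For HA ⇌ H⁺ + A⁻, Ka = [H⁺][A⁻]/[HA] = [H⁺]² / ([HA]₀ − [H⁺]) = (6.607e-03)² / (0.103 − 6.607e-03) = 4.53e-04.

K_a = 4.53e-04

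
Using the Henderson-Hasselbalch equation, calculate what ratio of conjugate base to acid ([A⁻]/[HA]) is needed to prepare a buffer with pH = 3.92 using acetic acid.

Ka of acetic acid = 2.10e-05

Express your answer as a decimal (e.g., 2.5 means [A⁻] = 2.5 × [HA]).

pKa = -log(2.10e-05) = 4.6778. pH = pKa + log([A⁻]/[HA]), so log([A⁻]/[HA]) = pH − pKa = 3.92 − 4.6778 = -0.7578. [A⁻]/[HA] = 10^(-0.7578) = 0.175

[A⁻]/[HA] = 0.175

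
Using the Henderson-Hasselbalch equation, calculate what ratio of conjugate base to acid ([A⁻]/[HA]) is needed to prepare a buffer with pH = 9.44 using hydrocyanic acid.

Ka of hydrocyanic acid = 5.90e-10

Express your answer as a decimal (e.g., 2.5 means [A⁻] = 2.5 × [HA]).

pKa = -log(5.90e-10) = 9.2291. pH = pKa + log([A⁻]/[HA]), so log([A⁻]/[HA]) = pH − pKa = 9.44 − 9.2291 = 0.2109. [A⁻]/[HA] = 10^(0.2109) = 1.62

[A⁻]/[HA] = 1.62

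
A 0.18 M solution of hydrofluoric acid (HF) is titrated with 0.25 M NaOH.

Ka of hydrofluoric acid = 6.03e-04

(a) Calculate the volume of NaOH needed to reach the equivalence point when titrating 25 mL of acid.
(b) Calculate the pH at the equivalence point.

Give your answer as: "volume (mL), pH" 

moles acid = 0.18 × 25/1000 = 0.0045 mol; V_base = moles/0.25 × 1000 = 18.0 mL. At equivalence only the conjugate base is present: [A⁻] = 0.0045/0.043 = 1.0465e-01 M. Kb = Kw/Ka = 1.66e-11; [OH⁻] = √(Kb × [A⁻]) = 1.3174e-06; pOH = 5.88; pH = 14 - pOH = 8.12.

V = 18.0 mL, pH = 8.12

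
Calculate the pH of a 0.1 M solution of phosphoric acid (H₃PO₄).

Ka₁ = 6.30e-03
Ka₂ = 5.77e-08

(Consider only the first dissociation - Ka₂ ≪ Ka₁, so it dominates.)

First dissociation dominates. From Ka₁ = [H⁺][HA⁻]/[H₂A], x² + Ka₁·x − Ka₁·C = 0 with C = 0.1 M and Ka₁ = 6.30e-03. Solving: [H⁺] = (−Ka₁ + √(Ka₁² + 4·Ka₁·C)) / 2 = 2.2147e-02 M. pH = -log(2.2147e-02) = 1.65.

pH = 1.65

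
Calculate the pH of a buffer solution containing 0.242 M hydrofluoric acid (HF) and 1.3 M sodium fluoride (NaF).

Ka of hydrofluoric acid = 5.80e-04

pKa = -log(5.80e-04) = 3.24. pH = pKa + log([A⁻]/[HA]) = 3.24 + log(1.3/0.242)

pH = 3.97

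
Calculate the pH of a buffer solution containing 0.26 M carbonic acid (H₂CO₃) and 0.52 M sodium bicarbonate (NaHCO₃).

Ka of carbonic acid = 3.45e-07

pKa = -log(3.45e-07) = 6.46. pH = pKa + log([A⁻]/[HA]) = 6.46 + log(0.52/0.26)

pH = 6.76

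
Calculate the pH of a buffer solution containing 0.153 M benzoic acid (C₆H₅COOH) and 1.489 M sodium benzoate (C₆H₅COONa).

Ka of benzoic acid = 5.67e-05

pKa = -log(5.67e-05) = 4.25. pH = pKa + log([A⁻]/[HA]) = 4.25 + log(1.489/0.153)

pH = 5.23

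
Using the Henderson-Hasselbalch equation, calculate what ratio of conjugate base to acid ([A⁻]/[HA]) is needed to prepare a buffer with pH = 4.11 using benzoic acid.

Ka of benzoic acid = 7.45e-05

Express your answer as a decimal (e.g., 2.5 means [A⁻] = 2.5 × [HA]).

pKa = -log(7.45e-05) = 4.1278. pH = pKa + log([A⁻]/[HA]), so log([A⁻]/[HA]) = pH − pKa = 4.11 − 4.1278 = -0.0178. [A⁻]/[HA] = 10^(-0.0178) = 0.960

[A⁻]/[HA] = 0.960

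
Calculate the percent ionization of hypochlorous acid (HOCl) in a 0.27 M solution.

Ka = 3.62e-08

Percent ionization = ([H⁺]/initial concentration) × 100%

Using Ka equilibrium: x² + Ka×x - Ka×C = 0. Solving: [H⁺] = 9.8845e-05. Percent = (9.8845e-05/0.27) × 100

Percent ionization = 0.0366%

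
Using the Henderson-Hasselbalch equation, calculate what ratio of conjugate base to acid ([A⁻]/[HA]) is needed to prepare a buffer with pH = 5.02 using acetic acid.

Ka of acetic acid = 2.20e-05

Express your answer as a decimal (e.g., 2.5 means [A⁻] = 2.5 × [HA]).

pKa = -log(2.20e-05) = 4.6576. pH = pKa + log([A⁻]/[HA]), so log([A⁻]/[HA]) = pH − pKa = 5.02 − 4.6576 = 0.3624. [A⁻]/[HA] = 10^(0.3624) = 2.30

[A⁻]/[HA] = 2.30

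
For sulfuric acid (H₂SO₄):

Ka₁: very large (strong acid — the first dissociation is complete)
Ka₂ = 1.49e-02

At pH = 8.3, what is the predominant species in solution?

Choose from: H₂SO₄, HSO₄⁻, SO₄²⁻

The first dissociation is complete, so H₂SO₄ itself is never the predominant species in water; pKa₂ = -log(1.49e-02) = 1.83. For a polyprotic acid the predominant species crosses at each pKa: below pKa_n the protonated form dominates, above it the deprotonated form does. At pH = 8.3, the predominant species is SO₄²⁻.

SO₄²⁻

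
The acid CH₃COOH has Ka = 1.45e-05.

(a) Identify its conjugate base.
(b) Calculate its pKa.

(a) The conjugate base is formed by removing one H⁺ from CH₃COOH, giving CH₃COO⁻. (b) pKa = -log(Ka) = -log(1.45e-05) = 4.84.

Conjugate base: CH₃COO⁻; pK_a = 4.84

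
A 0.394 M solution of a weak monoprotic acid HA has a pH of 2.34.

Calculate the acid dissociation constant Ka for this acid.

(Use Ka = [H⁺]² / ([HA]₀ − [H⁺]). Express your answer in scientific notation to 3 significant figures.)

[H⁺] = 10^(−pH) = 10^(−2.34) = 4.571e-03 M. For HA ⇌ H⁺ + A⁻, Ka = [H⁺][A⁻]/[HA] = [H⁺]² / ([HA]₀ − [H⁺]) = (4.571e-03)² / (0.394 − 4.571e-03) = 5.37e-05.

K_a = 5.37e-05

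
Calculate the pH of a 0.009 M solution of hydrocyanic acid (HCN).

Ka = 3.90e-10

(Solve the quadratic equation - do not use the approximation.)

x² + Ka×x - Ka×C = 0. Using quadratic formula: [H⁺] = 1.8733e-06

pH = 5.73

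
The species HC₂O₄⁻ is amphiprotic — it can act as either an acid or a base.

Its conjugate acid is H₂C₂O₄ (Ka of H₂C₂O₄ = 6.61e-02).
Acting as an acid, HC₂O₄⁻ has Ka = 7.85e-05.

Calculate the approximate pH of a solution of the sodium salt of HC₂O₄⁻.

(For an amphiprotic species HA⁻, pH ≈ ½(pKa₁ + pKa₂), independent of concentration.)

pKa₁ = -log(6.61e-02) = 1.18; pKa₂ = -log(7.85e-05) = 4.11. For an amphiprotic species, pH ≈ ½(pKa₁ + pKa₂) = ½(1.18 + 4.11) = 2.64.

pH = 2.64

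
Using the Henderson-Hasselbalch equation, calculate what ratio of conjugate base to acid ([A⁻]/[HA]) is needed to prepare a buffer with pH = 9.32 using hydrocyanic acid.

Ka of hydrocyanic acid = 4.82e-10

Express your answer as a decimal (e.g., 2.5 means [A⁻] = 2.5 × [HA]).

pKa = -log(4.82e-10) = 9.3170. pH = pKa + log([A⁻]/[HA]), so log([A⁻]/[HA]) = pH − pKa = 9.32 − 9.3170 = 0.0030. [A⁻]/[HA] = 10^(0.0030) = 1.01

[A⁻]/[HA] = 1.01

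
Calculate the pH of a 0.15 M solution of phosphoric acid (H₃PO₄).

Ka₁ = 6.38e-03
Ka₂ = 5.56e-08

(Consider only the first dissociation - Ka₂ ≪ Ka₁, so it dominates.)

First dissociation dominates. From Ka₁ = [H⁺][HA⁻]/[H₂A], x² + Ka₁·x − Ka₁·C = 0 with C = 0.15 M and Ka₁ = 6.38e-03. Solving: [H⁺] = (−Ka₁ + √(Ka₁² + 4·Ka₁·C)) / 2 = 2.7909e-02 M. pH = -log(2.7909e-02) = 1.55.

pH = 1.55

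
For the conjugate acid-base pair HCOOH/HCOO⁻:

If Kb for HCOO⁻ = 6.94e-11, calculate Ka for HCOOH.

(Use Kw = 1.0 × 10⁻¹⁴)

For a conjugate pair Ka × Kb = Kw, so Ka = Kw/Kb = 1.0 × 10⁻¹⁴ / 6.94e-11 = 1.44e-04.

K_a = 1.44e-04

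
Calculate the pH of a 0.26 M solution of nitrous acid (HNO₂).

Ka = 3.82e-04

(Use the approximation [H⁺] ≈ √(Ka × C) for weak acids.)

[H⁺] = √(Ka × C) = √(3.82e-04 × 0.26) = 9.9659e-03. pH = -log(9.9659e-03)

pH = 2.00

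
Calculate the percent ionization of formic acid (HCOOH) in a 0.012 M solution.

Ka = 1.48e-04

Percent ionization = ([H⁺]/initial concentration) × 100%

Using Ka equilibrium: x² + Ka×x - Ka×C = 0. Solving: [H⁺] = 1.2607e-03. Percent = (1.2607e-03/0.012) × 100

Percent ionization = 10.5%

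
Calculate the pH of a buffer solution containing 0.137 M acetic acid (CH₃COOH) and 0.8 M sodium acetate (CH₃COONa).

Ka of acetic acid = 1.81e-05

pKa = -log(1.81e-05) = 4.74. pH = pKa + log([A⁻]/[HA]) = 4.74 + log(0.8/0.137)

pH = 5.51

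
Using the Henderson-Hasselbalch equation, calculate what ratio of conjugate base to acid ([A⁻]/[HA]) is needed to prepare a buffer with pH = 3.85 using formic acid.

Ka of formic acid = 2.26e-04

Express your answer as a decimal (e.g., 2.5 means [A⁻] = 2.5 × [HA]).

pKa = -log(2.26e-04) = 3.6459. pH = pKa + log([A⁻]/[HA]), so log([A⁻]/[HA]) = pH − pKa = 3.85 − 3.6459 = 0.2041. [A⁻]/[HA] = 10^(0.2041) = 1.60

[A⁻]/[HA] = 1.60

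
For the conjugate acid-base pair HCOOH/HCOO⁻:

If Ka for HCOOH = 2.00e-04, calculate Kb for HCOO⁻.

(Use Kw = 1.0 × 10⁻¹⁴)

For a conjugate pair Ka × Kb = Kw, so Kb = Kw/Ka = 1.0 × 10⁻¹⁴ / 2.00e-04 = 5.00e-11.

K_b = 5.00e-11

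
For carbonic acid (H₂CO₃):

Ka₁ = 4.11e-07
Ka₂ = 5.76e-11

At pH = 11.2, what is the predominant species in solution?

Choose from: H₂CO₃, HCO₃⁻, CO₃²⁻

pKa₁ = 6.39, pKa₂ = 10.24. For a polyprotic acid the predominant species crosses at each pKa: below pKa_n the protonated form dominates, above it the deprotonated form does. At pH = 11.2, the predominant species is CO₃²⁻.

CO₃²⁻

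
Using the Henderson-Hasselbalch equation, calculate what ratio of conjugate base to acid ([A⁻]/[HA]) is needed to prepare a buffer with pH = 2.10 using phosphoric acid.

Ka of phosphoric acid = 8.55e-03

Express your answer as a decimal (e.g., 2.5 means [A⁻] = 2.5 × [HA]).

pKa = -log(8.55e-03) = 2.0680. pH = pKa + log([A⁻]/[HA]), so log([A⁻]/[HA]) = pH − pKa = 2.10 − 2.0680 = 0.0320. [A⁻]/[HA] = 10^(0.0320) = 1.08

[A⁻]/[HA] = 1.08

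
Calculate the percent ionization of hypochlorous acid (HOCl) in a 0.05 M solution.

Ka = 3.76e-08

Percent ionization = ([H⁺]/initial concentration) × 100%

Using Ka equilibrium: x² + Ka×x - Ka×C = 0. Solving: [H⁺] = 4.3340e-05. Percent = (4.3340e-05/0.05) × 100

Percent ionization = 0.0867%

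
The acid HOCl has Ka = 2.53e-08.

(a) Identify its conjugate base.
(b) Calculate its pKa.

(a) The conjugate base is formed by removing one H⁺ from HOCl, giving OCl⁻. (b) pKa = -log(Ka) = -log(2.53e-08) = 7.60.

Conjugate base: OCl⁻; pK_a = 7.60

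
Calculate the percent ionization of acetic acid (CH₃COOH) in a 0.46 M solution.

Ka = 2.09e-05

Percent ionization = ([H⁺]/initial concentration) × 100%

Using Ka equilibrium: x² + Ka×x - Ka×C = 0. Solving: [H⁺] = 3.0902e-03. Percent = (3.0902e-03/0.46) × 100

Percent ionization = 0.672%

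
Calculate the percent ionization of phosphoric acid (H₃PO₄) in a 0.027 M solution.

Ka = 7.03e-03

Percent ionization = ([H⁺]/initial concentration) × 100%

Using Ka equilibrium: x² + Ka×x - Ka×C = 0. Solving: [H⁺] = 1.0703e-02. Percent = (1.0703e-02/0.027) × 100

Percent ionization = 39.6%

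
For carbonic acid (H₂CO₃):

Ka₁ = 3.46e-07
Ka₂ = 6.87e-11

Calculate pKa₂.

pKa₂ = -log(Ka₂) = -log(6.87e-11) = 10.16.

pK_{a2} = 10.16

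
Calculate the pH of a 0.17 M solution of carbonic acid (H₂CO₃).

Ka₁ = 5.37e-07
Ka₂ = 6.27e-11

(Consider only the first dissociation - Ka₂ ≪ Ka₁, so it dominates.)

First dissociation dominates. From Ka₁ = [H⁺][HA⁻]/[H₂A], x² + Ka₁·x − Ka₁·C = 0 with C = 0.17 M and Ka₁ = 5.37e-07. Solving: [H⁺] = (−Ka₁ + √(Ka₁² + 4·Ka₁·C)) / 2 = 3.0187e-04 M. pH = -log(3.0187e-04) = 3.52.

pH = 3.52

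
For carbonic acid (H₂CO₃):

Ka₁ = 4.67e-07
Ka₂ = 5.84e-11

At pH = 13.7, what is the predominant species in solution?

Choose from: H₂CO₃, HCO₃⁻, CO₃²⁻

pKa₁ = 6.33, pKa₂ = 10.23. For a polyprotic acid the predominant species crosses at each pKa: below pKa_n the protonated form dominates, above it the deprotonated form does. At pH = 13.7, the predominant species is CO₃²⁻.

CO₃²⁻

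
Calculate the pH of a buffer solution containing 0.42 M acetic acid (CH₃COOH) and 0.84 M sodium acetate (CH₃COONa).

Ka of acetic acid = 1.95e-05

pKa = -log(1.95e-05) = 4.71. pH = pKa + log([A⁻]/[HA]) = 4.71 + log(0.84/0.42)

pH = 5.01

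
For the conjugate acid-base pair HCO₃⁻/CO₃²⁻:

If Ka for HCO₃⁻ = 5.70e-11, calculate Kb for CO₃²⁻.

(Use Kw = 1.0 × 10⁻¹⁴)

For a conjugate pair Ka × Kb = Kw, so Kb = Kw/Ka = 1.0 × 10⁻¹⁴ / 5.70e-11 = 1.75e-04.

K_b = 1.75e-04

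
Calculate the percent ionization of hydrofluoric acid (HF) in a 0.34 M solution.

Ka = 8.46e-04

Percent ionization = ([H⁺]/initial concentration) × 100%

Using Ka equilibrium: x² + Ka×x - Ka×C = 0. Solving: [H⁺] = 1.6542e-02. Percent = (1.6542e-02/0.34) × 100

Percent ionization = 4.87%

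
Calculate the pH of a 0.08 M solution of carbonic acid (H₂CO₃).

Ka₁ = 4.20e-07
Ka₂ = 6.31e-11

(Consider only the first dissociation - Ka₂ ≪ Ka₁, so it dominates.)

First dissociation dominates. From Ka₁ = [H⁺][HA⁻]/[H₂A], x² + Ka₁·x − Ka₁·C = 0 with C = 0.08 M and Ka₁ = 4.20e-07. Solving: [H⁺] = (−Ka₁ + √(Ka₁² + 4·Ka₁·C)) / 2 = 1.8309e-04 M. pH = -log(1.8309e-04) = 3.74.

pH = 3.74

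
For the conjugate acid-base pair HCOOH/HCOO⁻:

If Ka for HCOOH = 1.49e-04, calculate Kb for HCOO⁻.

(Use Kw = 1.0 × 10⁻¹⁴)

For a conjugate pair Ka × Kb = Kw, so Kb = Kw/Ka = 1.0 × 10⁻¹⁴ / 1.49e-04 = 6.71e-11.

K_b = 6.71e-11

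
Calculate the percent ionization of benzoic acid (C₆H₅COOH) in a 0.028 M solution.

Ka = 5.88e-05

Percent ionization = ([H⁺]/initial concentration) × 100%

Using Ka equilibrium: x² + Ka×x - Ka×C = 0. Solving: [H⁺] = 1.2541e-03. Percent = (1.2541e-03/0.028) × 100

Percent ionization = 4.48%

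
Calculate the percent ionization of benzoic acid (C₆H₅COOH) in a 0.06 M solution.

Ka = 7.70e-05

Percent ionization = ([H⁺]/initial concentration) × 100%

Using Ka equilibrium: x² + Ka×x - Ka×C = 0. Solving: [H⁺] = 2.1113e-03. Percent = (2.1113e-03/0.06) × 100

Percent ionization = 3.52%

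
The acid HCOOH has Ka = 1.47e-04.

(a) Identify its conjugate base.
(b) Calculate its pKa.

(a) The conjugate base is formed by removing one H⁺ from HCOOH, giving HCOO⁻. (b) pKa = -log(Ka) = -log(1.47e-04) = 3.83.

Conjugate base: HCOO⁻; pK_a = 3.83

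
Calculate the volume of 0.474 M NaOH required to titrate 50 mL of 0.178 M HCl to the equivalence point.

At equivalence: moles acid = moles base. moles HCl = 0.178 × 50/1000 = 0.0089 mol. V_base = moles / 0.474 × 1000 = 18.8 mL.

V_{base} = 18.8 mL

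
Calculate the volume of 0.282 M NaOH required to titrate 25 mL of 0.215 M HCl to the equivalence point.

At equivalence: moles acid = moles base. moles HCl = 0.215 × 25/1000 = 0.005375 mol. V_base = moles / 0.282 × 1000 = 19.1 mL.

V_{base} = 19.1 mL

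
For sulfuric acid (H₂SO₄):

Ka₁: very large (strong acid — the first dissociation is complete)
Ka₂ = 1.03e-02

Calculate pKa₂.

pKa₂ = -log(Ka₂) = -log(1.03e-02) = 1.99.

pK_{a2} = 1.99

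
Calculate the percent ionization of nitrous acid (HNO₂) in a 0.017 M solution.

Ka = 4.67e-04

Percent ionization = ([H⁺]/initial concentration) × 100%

Using Ka equilibrium: x² + Ka×x - Ka×C = 0. Solving: [H⁺] = 2.5938e-03. Percent = (2.5938e-03/0.017) × 100

Percent ionization = 15.3%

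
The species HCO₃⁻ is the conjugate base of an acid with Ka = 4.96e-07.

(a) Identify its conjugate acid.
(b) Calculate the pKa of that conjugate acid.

(a) The conjugate acid is formed by adding one H⁺ to HCO₃⁻, giving H₂CO₃. (b) pKa = -log(Ka) = -log(4.96e-07) = 6.30.

Conjugate acid: H₂CO₃; pK_a = 6.30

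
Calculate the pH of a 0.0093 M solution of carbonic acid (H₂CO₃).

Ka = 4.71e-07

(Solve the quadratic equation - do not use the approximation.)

x² + Ka×x - Ka×C = 0. Using quadratic formula: [H⁺] = 6.5949e-05

pH = 4.18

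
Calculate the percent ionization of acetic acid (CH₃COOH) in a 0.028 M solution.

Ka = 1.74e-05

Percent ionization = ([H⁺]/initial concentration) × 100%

Using Ka equilibrium: x² + Ka×x - Ka×C = 0. Solving: [H⁺] = 6.8935e-04. Percent = (6.8935e-04/0.028) × 100

Percent ionization = 2.46%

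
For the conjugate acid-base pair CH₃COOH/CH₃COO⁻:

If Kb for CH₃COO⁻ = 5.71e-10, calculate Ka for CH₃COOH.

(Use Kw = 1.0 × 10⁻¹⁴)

For a conjugate pair Ka × Kb = Kw, so Ka = Kw/Kb = 1.0 × 10⁻¹⁴ / 5.71e-10 = 1.75e-05.

K_a = 1.75e-05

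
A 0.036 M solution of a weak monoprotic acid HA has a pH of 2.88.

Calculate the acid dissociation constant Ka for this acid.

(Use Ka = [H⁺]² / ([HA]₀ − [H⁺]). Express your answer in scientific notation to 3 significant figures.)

[H⁺] = 10^(−pH) = 10^(−2.88) = 1.318e-03 M. For HA ⇌ H⁺ + A⁻, Ka = [H⁺][A⁻]/[HA] = [H⁺]² / ([HA]₀ − [H⁺]) = (1.318e-03)² / (0.036 − 1.318e-03) = 5.01e-05.

K_a = 5.01e-05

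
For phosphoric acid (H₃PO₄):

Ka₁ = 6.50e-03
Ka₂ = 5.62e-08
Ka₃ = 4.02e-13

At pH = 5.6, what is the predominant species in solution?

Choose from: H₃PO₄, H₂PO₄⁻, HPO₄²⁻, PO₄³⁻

pKa₁ = 2.19, pKa₂ = 7.25, pKa₃ = 12.40. For a polyprotic acid the predominant species crosses at each pKa: below pKa_n the protonated form dominates, above it the deprotonated form does. At pH = 5.6, the predominant species is H₂PO₄⁻.

H₂PO₄⁻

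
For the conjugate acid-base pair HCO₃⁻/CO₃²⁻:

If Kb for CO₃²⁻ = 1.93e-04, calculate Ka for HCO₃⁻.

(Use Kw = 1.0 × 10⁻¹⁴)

For a conjugate pair Ka × Kb = Kw, so Ka = Kw/Kb = 1.0 × 10⁻¹⁴ / 1.93e-04 = 5.18e-11.

K_a = 5.18e-11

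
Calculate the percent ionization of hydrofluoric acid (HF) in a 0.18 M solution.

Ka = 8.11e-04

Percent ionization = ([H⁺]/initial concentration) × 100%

Using Ka equilibrium: x² + Ka×x - Ka×C = 0. Solving: [H⁺] = 1.1684e-02. Percent = (1.1684e-02/0.18) × 100

Percent ionization = 6.49%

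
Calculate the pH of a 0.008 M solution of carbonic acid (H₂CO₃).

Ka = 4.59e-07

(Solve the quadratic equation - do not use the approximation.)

x² + Ka×x - Ka×C = 0. Using quadratic formula: [H⁺] = 6.0368e-05

pH = 4.22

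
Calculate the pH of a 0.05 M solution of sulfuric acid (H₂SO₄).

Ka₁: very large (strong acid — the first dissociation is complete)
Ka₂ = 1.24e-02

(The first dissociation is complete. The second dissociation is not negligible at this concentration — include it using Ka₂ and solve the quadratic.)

First dissociation is complete: [H⁺]₀ = [HSO₄⁻]₀ = C = 0.05 M. Second dissociation HSO₄⁻ ⇌ H⁺ + SO₄²⁻: let x = [SO₄²⁻]. Ka₂ = (C + x)·x / (C − x) = 1.24e-02 → x² + (C + Ka₂)·x − Ka₂·C = 0 → x² + 0.06240·x − 6.200e-04 = 0. x = (−0.06240 + √(0.06240² + 4 × 6.200e-04)) / 2 = 8.7179e-03 M. [H⁺] = C + x = 0.05 + 8.7179e-03 = 5.8718e-02 M. pH = -log(5.8718e-02) = 1.23.

pH = 1.23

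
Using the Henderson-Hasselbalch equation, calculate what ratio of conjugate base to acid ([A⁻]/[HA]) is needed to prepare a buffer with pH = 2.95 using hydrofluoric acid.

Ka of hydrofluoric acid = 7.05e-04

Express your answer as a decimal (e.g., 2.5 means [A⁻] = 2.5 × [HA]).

pKa = -log(7.05e-04) = 3.1518. pH = pKa + log([A⁻]/[HA]), so log([A⁻]/[HA]) = pH − pKa = 2.95 − 3.1518 = -0.2018. [A⁻]/[HA] = 10^(-0.2018) = 0.628

[A⁻]/[HA] = 0.628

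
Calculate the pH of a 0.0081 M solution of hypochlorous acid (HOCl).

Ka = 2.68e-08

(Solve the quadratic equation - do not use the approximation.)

x² + Ka×x - Ka×C = 0. Using quadratic formula: [H⁺] = 1.4720e-05

pH = 4.83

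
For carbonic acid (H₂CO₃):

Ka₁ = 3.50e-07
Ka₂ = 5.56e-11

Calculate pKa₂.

pKa₂ = -log(Ka₂) = -log(5.56e-11) = 10.25.

pK_{a2} = 10.25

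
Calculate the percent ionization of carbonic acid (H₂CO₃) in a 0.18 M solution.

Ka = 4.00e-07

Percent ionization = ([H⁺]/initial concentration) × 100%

Using Ka equilibrium: x² + Ka×x - Ka×C = 0. Solving: [H⁺] = 2.6813e-04. Percent = (2.6813e-04/0.18) × 100

Percent ionization = 0.149%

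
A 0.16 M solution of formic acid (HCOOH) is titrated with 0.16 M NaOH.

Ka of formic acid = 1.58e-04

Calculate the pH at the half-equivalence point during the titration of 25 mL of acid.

At half-equivalence [HA] = [A⁻], so Henderson-Hasselbalch gives pH = pKa = -log(1.58e-04) = 3.80.

pH = pKa = 3.80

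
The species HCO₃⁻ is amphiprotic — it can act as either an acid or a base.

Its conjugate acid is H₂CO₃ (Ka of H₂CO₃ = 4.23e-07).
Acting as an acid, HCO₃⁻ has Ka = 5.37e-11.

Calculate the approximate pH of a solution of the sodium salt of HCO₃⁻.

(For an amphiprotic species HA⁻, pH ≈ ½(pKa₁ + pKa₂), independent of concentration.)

pKa₁ = -log(4.23e-07) = 6.37; pKa₂ = -log(5.37e-11) = 10.27. For an amphiprotic species, pH ≈ ½(pKa₁ + pKa₂) = ½(6.37 + 10.27) = 8.32.

pH = 8.32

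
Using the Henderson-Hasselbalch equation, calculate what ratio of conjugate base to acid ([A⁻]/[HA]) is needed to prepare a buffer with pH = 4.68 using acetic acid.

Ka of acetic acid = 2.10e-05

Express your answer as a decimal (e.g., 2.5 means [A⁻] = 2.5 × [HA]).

pKa = -log(2.10e-05) = 4.6778. pH = pKa + log([A⁻]/[HA]), so log([A⁻]/[HA]) = pH − pKa = 4.68 − 4.6778 = 0.0022. [A⁻]/[HA] = 10^(0.0022) = 1.01

[A⁻]/[HA] = 1.01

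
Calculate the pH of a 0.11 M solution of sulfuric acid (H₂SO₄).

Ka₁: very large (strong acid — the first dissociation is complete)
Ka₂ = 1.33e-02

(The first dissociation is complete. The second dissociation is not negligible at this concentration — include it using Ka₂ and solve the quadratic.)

First dissociation is complete: [H⁺]₀ = [HSO₄⁻]₀ = C = 0.11 M. Second dissociation HSO₄⁻ ⇌ H⁺ + SO₄²⁻: let x = [SO₄²⁻]. Ka₂ = (C + x)·x / (C − x) = 1.33e-02 → x² + (C + Ka₂)·x − Ka₂·C = 0 → x² + 0.12330·x − 1.463e-03 = 0. x = (−0.12330 + √(0.12330² + 4 × 1.463e-03)) / 2 = 1.0902e-02 M. [H⁺] = C + x = 0.11 + 1.0902e-02 = 1.2090e-01 M. pH = -log(1.2090e-01) = 0.92.

pH = 0.92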